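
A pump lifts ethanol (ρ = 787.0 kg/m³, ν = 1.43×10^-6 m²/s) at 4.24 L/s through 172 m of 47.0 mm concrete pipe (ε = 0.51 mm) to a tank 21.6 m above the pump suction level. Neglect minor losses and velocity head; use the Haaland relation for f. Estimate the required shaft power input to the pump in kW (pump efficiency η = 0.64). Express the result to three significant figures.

P_shaft ≈ 3.37 kW

V = 4Q/(πD²) = 2.444 m/s; Re = 8.03×10^4; ε/D = 0.0109; f = 0.03971
h_f = f(L/D)V²/2g = 44.24 m
Total head H = z + h_f = 21.6 + 44.24 = 65.84 m
P_hyd = ρgQH = 787.0·9.81·0.00424·65.84 = 2.155 kW
P_shaft = P_hyd/η = 2.155/0.64 = 3.368 kW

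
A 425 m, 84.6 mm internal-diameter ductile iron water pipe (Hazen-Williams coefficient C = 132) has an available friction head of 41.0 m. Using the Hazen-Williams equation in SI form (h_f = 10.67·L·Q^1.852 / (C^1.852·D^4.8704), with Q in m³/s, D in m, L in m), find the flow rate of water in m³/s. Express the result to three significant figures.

Q ≈ 0.0157 m³/s

Rearranging: Q = [h_f·C^1.852·D^4.8704 / (10.67·L)]^(1/1.852)
Q = [41.0·132^1.852·0.0846^4.8704 / (10.67·425)]^0.540 = 0.01571 m³/s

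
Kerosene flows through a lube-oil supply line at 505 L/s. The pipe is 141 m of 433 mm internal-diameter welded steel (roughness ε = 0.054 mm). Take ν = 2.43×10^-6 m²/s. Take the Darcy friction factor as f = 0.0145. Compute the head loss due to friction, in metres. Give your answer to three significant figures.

V = 4Q/(πD²) = 4·0.505/(π·0.433²) = 3.429 m/s
h_f = f(L/D)V²/(2g) = 0.01450·(141/0.433)·3.429²/(2·9.81) = 2.830 m

h_f ≈ 2.83 m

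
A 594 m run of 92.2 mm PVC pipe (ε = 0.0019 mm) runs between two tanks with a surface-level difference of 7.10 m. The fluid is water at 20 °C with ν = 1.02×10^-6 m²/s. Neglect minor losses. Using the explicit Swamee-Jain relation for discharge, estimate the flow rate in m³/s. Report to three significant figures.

Swamee-Jain (Type II): Q = -0.965·√(gD⁵h_f/L)·ln[ε/(3.7D) + √(3.17ν²L/(gD³h_f))]
√(gD⁵h_f/L) = √(9.81·0.0922⁵·7.10/594) = 8.839×10^-4
ε/(3.7D) = 5.57×10^-6; √(3.17ν²L/(gD³h_f)) = 1.89×10^-4
Q = -0.965·8.839×10^-4·ln(1.950×10^-4) = 0.007286 m³/s
Check: V = 1.09 m/s, Re = 9.86×10^4, f = 0.01804, h_f = 7.05 m ≈ 7.10 m ✓

Q ≈ 0.00729 m³/s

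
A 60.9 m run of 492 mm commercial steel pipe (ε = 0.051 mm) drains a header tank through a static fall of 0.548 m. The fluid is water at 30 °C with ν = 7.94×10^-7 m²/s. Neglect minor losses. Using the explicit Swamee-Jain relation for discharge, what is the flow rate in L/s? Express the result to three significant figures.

Q ≈ 491 L/s

Swamee-Jain (Type II): Q = -0.965·√(gD⁵h_f/L)·ln[ε/(3.7D) + √(3.17ν²L/(gD³h_f))]
√(gD⁵h_f/L) = √(9.81·0.492⁵·0.548/60.9) = 0.05045
ε/(3.7D) = 2.80×10^-5; √(3.17ν²L/(gD³h_f)) = 1.38×10^-5
Q = -0.965·0.05045·ln(4.180×10^-5) = 0.4908 m³/s
Check: V = 2.58 m/s, Re = 1.60×10^6, f = 0.01311, h_f = 0.551 m ≈ 0.548 m ✓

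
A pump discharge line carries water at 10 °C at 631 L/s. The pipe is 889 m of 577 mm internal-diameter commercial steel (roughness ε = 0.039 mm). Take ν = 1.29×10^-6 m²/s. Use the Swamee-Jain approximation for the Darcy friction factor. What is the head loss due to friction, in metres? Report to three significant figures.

V = 4Q/(πD²) = 4·0.631/(π·0.577²) = 2.413 m/s
Re = VD/ν = 2.413·0.577/1.29×10^-6 = 1.08×10^6 → turbulent
ε/D = 0.039/577 = 6.76×10^-5
Swamee-Jain: f = 0.01290
h_f = f(L/D)V²/(2g) = 0.01290·(889/0.577)·2.413²/(2·9.81) = 5.899 m

h_f ≈ 5.90 m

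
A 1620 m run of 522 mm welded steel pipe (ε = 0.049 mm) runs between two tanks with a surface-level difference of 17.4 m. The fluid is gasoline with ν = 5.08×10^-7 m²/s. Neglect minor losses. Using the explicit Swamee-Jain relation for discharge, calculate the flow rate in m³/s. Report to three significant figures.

Q ≈ 0.637 m³/s

Swamee-Jain (Type II): Q = -0.965·√(gD⁵h_f/L)·ln[ε/(3.7D) + √(3.17ν²L/(gD³h_f))]
√(gD⁵h_f/L) = √(9.81·0.522⁵·17.4/1620) = 0.06390
ε/(3.7D) = 2.54×10^-5; √(3.17ν²L/(gD³h_f)) = 7.39×10^-6
Q = -0.965·0.06390·ln(3.276×10^-5) = 0.6368 m³/s
Check: V = 2.98 m/s, Re = 3.06×10^6, f = 0.01250, h_f = 17.5 m ≈ 17.4 m ✓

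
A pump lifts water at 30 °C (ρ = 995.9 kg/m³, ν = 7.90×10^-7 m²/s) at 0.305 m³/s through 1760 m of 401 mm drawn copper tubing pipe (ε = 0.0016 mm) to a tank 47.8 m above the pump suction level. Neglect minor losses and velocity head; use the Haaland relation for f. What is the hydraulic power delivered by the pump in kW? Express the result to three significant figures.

V = 4Q/(πD²) = 2.415 m/s; Re = 1.23×10^6; ε/D = 3.99×10^-6; f = 0.01128
h_f = f(L/D)V²/2g = 14.71 m
Total head H = z + h_f = 47.8 + 14.71 = 62.51 m
P_hyd = ρgQH = 995.9·9.81·0.305·62.51 = 186.3 kW

P_hyd ≈ 186 kW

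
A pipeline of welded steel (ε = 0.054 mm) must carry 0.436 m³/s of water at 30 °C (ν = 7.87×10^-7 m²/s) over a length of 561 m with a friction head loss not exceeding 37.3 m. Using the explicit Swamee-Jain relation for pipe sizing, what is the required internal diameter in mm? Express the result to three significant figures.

D ≈ 322 mm

Swamee-Jain (Type III): D = 0.66·[ε^1.25·(LQ²/(gh_f))^4.75 + ν·Q^9.4·(L/(gh_f))^5.2]^0.04
LQ²/(gh_f) = 0.2914; L/(gh_f) = 1.533
Term 1 = ε^1.25·(…)^4.75 = 1.32×10^-8; Term 2 = ν·Q^9.4·(…)^5.2 = 2.97×10^-9
D = 0.66·(1.32×10^-8 + 2.97×10^-9)^0.04 = 0.3221 m = 322 mm
Check: V = 5.35 m/s, Re = 2.19×10^6, f = 0.01386, h_f = 35.2 m ≈ 37.3 m ✓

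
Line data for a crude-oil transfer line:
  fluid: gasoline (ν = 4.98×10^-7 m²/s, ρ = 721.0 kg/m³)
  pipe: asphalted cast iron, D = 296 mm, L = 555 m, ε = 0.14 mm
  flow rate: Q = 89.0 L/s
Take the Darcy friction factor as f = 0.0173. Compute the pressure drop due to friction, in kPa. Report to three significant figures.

Δp ≈ 19.6 kPa

V = 4Q/(πD²) = 4·0.0890/(π·0.296²) = 1.293 m/s
h_f = f(L/D)V²/(2g) = 0.01730·(555/0.296)·1.293²/(2·9.81) = 2.766 m
Δp = ρg·h_f = 721.0·9.81·2.766 = 19.56 kPa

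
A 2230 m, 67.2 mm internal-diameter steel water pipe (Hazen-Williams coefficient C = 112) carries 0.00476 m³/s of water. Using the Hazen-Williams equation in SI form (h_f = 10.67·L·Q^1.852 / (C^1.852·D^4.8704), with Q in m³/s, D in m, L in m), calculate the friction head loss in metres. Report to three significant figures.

h_f ≈ 98.0 m

h_f = 10.67·2230·0.00476^1.852 / (112^1.852·0.0672^4.8704) = 98.05 m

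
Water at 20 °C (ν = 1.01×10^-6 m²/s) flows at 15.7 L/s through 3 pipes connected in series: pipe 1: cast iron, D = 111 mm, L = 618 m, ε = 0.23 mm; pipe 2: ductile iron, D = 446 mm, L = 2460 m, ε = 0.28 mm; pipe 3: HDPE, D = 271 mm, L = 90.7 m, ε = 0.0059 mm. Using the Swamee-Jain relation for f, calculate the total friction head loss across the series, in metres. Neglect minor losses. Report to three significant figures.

H ≈ 18.6 m

Pipe 1: V = 1.622 m/s, Re = 1.78×10^5, ε/D = 0.00207, f = 0.02480, h_1 = f(L/D)V²/2g = 18.52 m
Pipe 2: V = 0.1005 m/s, Re = 4.44×10^4, ε/D = 6.28×10^-4, f = 0.02349, h_2 = f(L/D)V²/2g = 0.06670 m
Pipe 3: V = 0.2722 m/s, Re = 7.30×10^4, ε/D = 2.18×10^-5, f = 0.01921, h_3 = f(L/D)V²/2g = 0.02427 m
Series → Q common, losses add: H = Σh = 18.61 m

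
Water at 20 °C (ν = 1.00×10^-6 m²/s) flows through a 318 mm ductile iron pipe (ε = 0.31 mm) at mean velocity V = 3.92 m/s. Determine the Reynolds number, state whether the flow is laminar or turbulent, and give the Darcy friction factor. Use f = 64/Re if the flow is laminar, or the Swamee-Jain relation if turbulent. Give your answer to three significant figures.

Re = VD/ν = 3.920·0.318/1.00×10^-6 = 1.25×10^6
Re > 4000 → turbulent; ε/D = 9.75×10^-4
Swamee-Jain: f = 0.01984

Re ≈ 1.25×10^6; turbulent; f ≈ 0.0198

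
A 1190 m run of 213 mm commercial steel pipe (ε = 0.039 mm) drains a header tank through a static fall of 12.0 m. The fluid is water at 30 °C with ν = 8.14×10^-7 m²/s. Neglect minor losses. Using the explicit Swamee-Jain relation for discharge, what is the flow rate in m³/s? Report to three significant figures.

Q ≈ 0.0588 m³/s

Swamee-Jain (Type II): Q = -0.965·√(gD⁵h_f/L)·ln[ε/(3.7D) + √(3.17ν²L/(gD³h_f))]
√(gD⁵h_f/L) = √(9.81·0.213⁵·12.0/1190) = 0.006586
ε/(3.7D) = 4.95×10^-5; √(3.17ν²L/(gD³h_f)) = 4.69×10^-5
Q = -0.965·0.006586·ln(9.636×10^-5) = 0.05877 m³/s
Check: V = 1.65 m/s, Re = 4.32×10^5, f = 0.01556, h_f = 12.1 m ≈ 12.0 m ✓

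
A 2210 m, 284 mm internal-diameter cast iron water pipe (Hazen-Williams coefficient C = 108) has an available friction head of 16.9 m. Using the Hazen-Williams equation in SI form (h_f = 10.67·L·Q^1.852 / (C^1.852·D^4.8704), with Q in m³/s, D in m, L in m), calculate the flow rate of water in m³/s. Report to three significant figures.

Q ≈ 0.0790 m³/s

Rearranging: Q = [h_f·C^1.852·D^4.8704 / (10.67·L)]^(1/1.852)
Q = [16.9·108^1.852·0.284^4.8704 / (10.67·2210)]^0.540 = 0.07903 m³/s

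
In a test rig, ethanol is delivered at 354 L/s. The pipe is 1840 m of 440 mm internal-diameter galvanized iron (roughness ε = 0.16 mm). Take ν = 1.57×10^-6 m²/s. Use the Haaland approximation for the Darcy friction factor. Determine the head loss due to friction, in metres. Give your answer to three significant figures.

V = 4Q/(πD²) = 4·0.354/(π·0.440²) = 2.328 m/s
Re = VD/ν = 2.328·0.440/1.57×10^-6 = 6.52×10^5 → turbulent
ε/D = 0.16/440 = 3.64×10^-4
Haaland: f = 0.01642
h_f = f(L/D)V²/(2g) = 0.01642·(1840/0.440)·2.328²/(2·9.81) = 18.97 m

h_f ≈ 19.0 m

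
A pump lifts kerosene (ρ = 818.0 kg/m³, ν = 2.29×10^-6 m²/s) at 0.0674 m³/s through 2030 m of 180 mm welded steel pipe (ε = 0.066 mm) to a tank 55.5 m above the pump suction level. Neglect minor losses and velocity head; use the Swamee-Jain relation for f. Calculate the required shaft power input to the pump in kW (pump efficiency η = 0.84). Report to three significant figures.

V = 4Q/(πD²) = 2.649 m/s; Re = 2.08×10^5; ε/D = 3.67×10^-4; f = 0.01812
h_f = f(L/D)V²/2g = 73.06 m
Total head H = z + h_f = 55.5 + 73.06 = 128.6 m
P_hyd = ρgQH = 818.0·9.81·0.0674·128.6 = 69.53 kW
P_shaft = P_hyd/η = 69.53/0.84 = 82.78 kW

P_shaft ≈ 82.8 kW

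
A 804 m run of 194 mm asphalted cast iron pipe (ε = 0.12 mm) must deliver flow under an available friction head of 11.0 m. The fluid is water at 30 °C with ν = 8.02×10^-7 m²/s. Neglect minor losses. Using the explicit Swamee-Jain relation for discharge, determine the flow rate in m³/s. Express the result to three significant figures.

Q ≈ 0.0496 m³/s

Swamee-Jain (Type II): Q = -0.965·√(gD⁵h_f/L)·ln[ε/(3.7D) + √(3.17ν²L/(gD³h_f))]
√(gD⁵h_f/L) = √(9.81·0.194⁵·11.0/804) = 0.006073
ε/(3.7D) = 1.67×10^-4; √(3.17ν²L/(gD³h_f)) = 4.56×10^-5
Q = -0.965·0.006073·ln(2.128×10^-4) = 0.04955 m³/s
Check: V = 1.68 m/s, Re = 4.06×10^5, f = 0.01866, h_f = 11.1 m ≈ 11.0 m ✓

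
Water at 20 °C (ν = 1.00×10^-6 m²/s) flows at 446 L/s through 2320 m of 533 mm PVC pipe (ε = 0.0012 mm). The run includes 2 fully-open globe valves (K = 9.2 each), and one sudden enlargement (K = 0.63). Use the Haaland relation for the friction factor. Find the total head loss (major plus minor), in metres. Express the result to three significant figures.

H_L ≈ 14.1 m

V = 4Q/(πD²) = 1.999 m/s; V²/2g = 0.2036 m
Re = 1.07×10^6, ε/D = 2.25×10^-6 → f = 0.01150 (Haaland)
Major: h_f = f(L/D)·V²/2g = 0.01150·4353·0.2036 = 10.20 m
Minor: ΣK = 19.0; h_m = ΣK·V²/2g = 3.875 m
Total H_L = 10.20 + 3.875 = 14.07 m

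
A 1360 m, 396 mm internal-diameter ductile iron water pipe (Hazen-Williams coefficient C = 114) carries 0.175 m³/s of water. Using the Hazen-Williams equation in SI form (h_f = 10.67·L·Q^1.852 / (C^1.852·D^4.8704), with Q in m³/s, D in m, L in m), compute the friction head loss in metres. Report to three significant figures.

h_f ≈ 8.12 m

h_f = 10.67·1360·0.175^1.852 / (114^1.852·0.396^4.8704) = 8.125 m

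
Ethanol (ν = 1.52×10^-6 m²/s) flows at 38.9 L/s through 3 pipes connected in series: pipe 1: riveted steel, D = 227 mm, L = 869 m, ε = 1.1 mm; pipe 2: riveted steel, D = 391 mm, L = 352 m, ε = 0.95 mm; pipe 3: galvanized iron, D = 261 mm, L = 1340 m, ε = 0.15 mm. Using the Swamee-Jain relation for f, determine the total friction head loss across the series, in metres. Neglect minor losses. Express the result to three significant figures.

H ≈ 8.51 m

Pipe 1: V = 0.9612 m/s, Re = 1.44×10^5, ε/D = 0.00485, f = 0.03097, h_1 = f(L/D)V²/2g = 5.582 m
Pipe 2: V = 0.3240 m/s, Re = 8.33×10^4, ε/D = 0.00243, f = 0.02670, h_2 = f(L/D)V²/2g = 0.1286 m
Pipe 3: V = 0.7271 m/s, Re = 1.25×10^5, ε/D = 5.75×10^-4, f = 0.02021, h_3 = f(L/D)V²/2g = 2.796 m
Series → Q common, losses add: H = Σh = 8.506 m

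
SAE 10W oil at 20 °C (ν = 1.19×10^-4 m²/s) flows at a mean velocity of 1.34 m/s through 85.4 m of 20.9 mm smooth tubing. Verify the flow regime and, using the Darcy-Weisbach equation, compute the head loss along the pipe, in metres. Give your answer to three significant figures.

h_f ≈ 102 m

Re = VD/ν = 1.34·0.02090/1.19×10^-4 = 235 → laminar (Re < 2300)
f = 64/Re = 0.2719
h_f = f(L/D)V²/(2g) = 0.2719·(85.4/0.02090)·1.34²/(2·9.81) = 101.7 m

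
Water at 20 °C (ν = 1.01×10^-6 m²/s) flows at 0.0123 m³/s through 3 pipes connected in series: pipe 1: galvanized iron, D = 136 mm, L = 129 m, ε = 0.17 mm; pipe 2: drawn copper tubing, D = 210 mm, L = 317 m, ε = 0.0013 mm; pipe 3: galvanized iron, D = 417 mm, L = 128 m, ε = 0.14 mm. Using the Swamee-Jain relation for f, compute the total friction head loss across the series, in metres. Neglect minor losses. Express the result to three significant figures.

H ≈ 0.983 m

Pipe 1: V = 0.8467 m/s, Re = 1.14×10^5, ε/D = 0.00125, f = 0.02293, h_1 = f(L/D)V²/2g = 0.7948 m
Pipe 2: V = 0.3551 m/s, Re = 7.38×10^4, ε/D = 6.19×10^-6, f = 0.01908, h_2 = f(L/D)V²/2g = 0.1852 m
Pipe 3: V = 0.09006 m/s, Re = 3.72×10^4, ε/D = 3.36×10^-4, f = 0.02333, h_3 = f(L/D)V²/2g = 0.002961 m
Series → Q common, losses add: H = Σh = 0.9829 m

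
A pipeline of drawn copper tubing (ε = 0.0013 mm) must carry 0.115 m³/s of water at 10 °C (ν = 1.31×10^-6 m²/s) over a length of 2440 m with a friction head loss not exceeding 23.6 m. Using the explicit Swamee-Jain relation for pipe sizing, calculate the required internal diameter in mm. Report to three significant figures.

Swamee-Jain (Type III): D = 0.66·[ε^1.25·(LQ²/(gh_f))^4.75 + ν·Q^9.4·(L/(gh_f))^5.2]^0.04
LQ²/(gh_f) = 0.1394; L/(gh_f) = 10.54
Term 1 = ε^1.25·(…)^4.75 = 3.78×10^-12; Term 2 = ν·Q^9.4·(…)^5.2 = 4.04×10^-10
D = 0.66·(3.78×10^-12 + 4.04×10^-10)^0.04 = 0.2779 m = 278 mm
Check: V = 1.90 m/s, Re = 4.02×10^5, f = 0.01368, h_f = 22.0 m ≈ 23.6 m ✓

D ≈ 278 mm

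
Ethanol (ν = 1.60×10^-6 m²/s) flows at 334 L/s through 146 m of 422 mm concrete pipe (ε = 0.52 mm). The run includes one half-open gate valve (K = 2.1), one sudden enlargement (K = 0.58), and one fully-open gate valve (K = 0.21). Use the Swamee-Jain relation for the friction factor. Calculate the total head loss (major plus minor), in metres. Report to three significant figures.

H_L ≈ 2.97 m

V = 4Q/(πD²) = 2.388 m/s; V²/2g = 0.2906 m
Re = 6.30×10^5, ε/D = 0.00123 → f = 0.02119 (Swamee-Jain)
Major: h_f = f(L/D)·V²/2g = 0.02119·346.0·0.2906 = 2.131 m
Minor: ΣK = 2.89; h_m = ΣK·V²/2g = 0.8400 m
Total H_L = 2.131 + 0.8400 = 2.971 m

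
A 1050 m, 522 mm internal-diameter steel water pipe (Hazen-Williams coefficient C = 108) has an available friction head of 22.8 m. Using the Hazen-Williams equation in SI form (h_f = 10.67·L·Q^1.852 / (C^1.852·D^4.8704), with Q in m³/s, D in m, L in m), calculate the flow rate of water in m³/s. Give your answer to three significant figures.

Q ≈ 0.688 m³/s

Rearranging: Q = [h_f·C^1.852·D^4.8704 / (10.67·L)]^(1/1.852)
Q = [22.8·108^1.852·0.522^4.8704 / (10.67·1050)]^0.540 = 0.6882 m³/s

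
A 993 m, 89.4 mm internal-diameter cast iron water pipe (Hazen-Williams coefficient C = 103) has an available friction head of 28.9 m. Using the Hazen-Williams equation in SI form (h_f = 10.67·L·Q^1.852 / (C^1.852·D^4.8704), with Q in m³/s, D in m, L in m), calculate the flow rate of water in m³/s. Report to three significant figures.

Rearranging: Q = [h_f·C^1.852·D^4.8704 / (10.67·L)]^(1/1.852)
Q = [28.9·103^1.852·0.0894^4.8704 / (10.67·993)]^0.540 = 0.007422 m³/s

Q ≈ 0.00742 m³/s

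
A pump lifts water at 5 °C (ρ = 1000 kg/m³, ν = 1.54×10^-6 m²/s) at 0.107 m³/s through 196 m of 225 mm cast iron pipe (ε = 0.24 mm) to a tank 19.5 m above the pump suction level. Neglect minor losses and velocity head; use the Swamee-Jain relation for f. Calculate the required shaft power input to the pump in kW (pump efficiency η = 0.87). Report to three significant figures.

V = 4Q/(πD²) = 2.691 m/s; Re = 3.93×10^5; ε/D = 0.00107; f = 0.02080
h_f = f(L/D)V²/2g = 6.688 m
Total head H = z + h_f = 19.5 + 6.688 = 26.19 m
P_hyd = ρgQH = 1000·9.81·0.107·26.19 = 27.49 kW
P_shaft = P_hyd/η = 27.49/0.87 = 31.60 kW

P_shaft ≈ 31.6 kW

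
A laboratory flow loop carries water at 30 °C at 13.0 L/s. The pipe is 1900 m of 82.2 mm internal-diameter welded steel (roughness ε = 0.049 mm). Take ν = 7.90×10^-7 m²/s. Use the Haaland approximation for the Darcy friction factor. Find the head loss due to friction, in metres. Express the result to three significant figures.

h_f ≈ 133 m

V = 4Q/(πD²) = 4·0.0130/(π·0.0822²) = 2.450 m/s
Re = VD/ν = 2.450·0.0822/7.90×10^-7 = 2.55×10^5 → turbulent
ε/D = 0.049/82.2 = 5.96×10^-4
Haaland: f = 0.01880
h_f = f(L/D)V²/(2g) = 0.01880·(1900/0.0822)·2.450²/(2·9.81) = 132.9 m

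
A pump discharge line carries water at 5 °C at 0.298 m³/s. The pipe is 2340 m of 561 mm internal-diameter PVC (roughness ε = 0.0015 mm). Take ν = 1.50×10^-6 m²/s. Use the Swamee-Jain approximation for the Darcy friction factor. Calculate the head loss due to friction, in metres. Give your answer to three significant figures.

V = 4Q/(πD²) = 4·0.298/(π·0.561²) = 1.206 m/s
Re = VD/ν = 1.206·0.561/1.50×10^-6 = 4.51×10^5 → turbulent
ε/D = 0.0015/561 = 2.67×10^-6
Swamee-Jain: f = 0.01338
h_f = f(L/D)V²/(2g) = 0.01338·(2340/0.561)·1.206²/(2·9.81) = 4.133 m

h_f ≈ 4.13 m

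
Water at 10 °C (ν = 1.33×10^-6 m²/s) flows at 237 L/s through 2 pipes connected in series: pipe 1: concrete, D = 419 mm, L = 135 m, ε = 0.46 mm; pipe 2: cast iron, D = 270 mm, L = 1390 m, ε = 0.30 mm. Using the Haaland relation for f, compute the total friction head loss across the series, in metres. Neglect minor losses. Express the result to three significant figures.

Pipe 1: V = 1.719 m/s, Re = 5.41×10^5, ε/D = 0.00110, f = 0.02058, h_1 = f(L/D)V²/2g = 0.9986 m
Pipe 2: V = 4.139 m/s, Re = 8.40×10^5, ε/D = 0.00111, f = 0.02048, h_2 = f(L/D)V²/2g = 92.09 m
Series → Q common, losses add: H = Σh = 93.08 m

H ≈ 93.1 m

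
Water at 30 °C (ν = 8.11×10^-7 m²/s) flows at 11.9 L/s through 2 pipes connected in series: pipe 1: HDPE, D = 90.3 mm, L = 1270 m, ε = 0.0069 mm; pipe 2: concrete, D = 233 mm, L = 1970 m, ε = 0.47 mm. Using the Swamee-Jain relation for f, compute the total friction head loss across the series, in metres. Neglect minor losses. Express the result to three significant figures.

Pipe 1: V = 1.858 m/s, Re = 2.07×10^5, ε/D = 7.64×10^-5, f = 0.01611, h_1 = f(L/D)V²/2g = 39.87 m
Pipe 2: V = 0.2791 m/s, Re = 8.02×10^4, ε/D = 0.00202, f = 0.02576, h_2 = f(L/D)V²/2g = 0.8646 m
Series → Q common, losses add: H = Σh = 40.74 m

H ≈ 40.7 m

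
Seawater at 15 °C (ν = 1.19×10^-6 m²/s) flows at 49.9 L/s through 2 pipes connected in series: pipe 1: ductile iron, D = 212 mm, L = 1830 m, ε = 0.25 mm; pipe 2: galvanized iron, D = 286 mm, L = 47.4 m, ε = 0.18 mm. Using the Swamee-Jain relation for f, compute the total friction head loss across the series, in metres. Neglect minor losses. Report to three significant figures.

H ≈ 19.1 m

Pipe 1: V = 1.414 m/s, Re = 2.52×10^5, ε/D = 0.00118, f = 0.02162, h_1 = f(L/D)V²/2g = 19.01 m
Pipe 2: V = 0.7767 m/s, Re = 1.87×10^5, ε/D = 6.29×10^-4, f = 0.01969, h_2 = f(L/D)V²/2g = 0.1004 m
Series → Q common, losses add: H = Σh = 19.11 m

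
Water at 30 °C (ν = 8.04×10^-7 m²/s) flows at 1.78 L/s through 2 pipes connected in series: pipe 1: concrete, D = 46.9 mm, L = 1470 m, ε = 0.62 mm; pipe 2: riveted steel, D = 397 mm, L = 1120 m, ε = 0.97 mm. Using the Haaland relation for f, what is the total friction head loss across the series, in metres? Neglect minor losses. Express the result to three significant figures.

H ≈ 72.3 m

Pipe 1: V = 1.030 m/s, Re = 6.01×10^4, ε/D = 0.0132, f = 0.04262, h_1 = f(L/D)V²/2g = 72.29 m
Pipe 2: V = 0.01438 m/s, Re = 7100, ε/D = 0.00244, f = 0.03677, h_2 = f(L/D)V²/2g = 0.001093 m
Series → Q common, losses add: H = Σh = 72.29 m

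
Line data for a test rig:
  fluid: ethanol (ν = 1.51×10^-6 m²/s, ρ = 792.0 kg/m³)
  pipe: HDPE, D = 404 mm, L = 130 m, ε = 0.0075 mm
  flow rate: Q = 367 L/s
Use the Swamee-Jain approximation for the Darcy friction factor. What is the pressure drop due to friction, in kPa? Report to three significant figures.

V = 4Q/(πD²) = 4·0.367/(π·0.404²) = 2.863 m/s
Re = VD/ν = 2.863·0.404/1.51×10^-6 = 7.66×10^5 → turbulent
ε/D = 0.0075/404 = 1.86×10^-5
Swamee-Jain: f = 0.01252
h_f = f(L/D)V²/(2g) = 0.01252·(130/0.404)·2.863²/(2·9.81) = 1.684 m
Δp = ρg·h_f = 792.0·9.81·1.684 = 13.08 kPa

Δp ≈ 13.1 kPa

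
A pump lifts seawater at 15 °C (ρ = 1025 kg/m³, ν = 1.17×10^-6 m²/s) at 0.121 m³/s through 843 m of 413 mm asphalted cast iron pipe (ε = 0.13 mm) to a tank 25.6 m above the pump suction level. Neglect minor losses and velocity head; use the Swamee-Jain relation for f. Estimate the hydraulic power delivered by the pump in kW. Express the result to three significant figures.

P_hyd ≈ 32.9 kW

V = 4Q/(πD²) = 0.9032 m/s; Re = 3.19×10^5; ε/D = 3.15×10^-4; f = 0.01707
h_f = f(L/D)V²/2g = 1.449 m
Total head H = z + h_f = 25.6 + 1.449 = 27.05 m
P_hyd = ρgQH = 1025·9.81·0.121·27.05 = 32.91 kW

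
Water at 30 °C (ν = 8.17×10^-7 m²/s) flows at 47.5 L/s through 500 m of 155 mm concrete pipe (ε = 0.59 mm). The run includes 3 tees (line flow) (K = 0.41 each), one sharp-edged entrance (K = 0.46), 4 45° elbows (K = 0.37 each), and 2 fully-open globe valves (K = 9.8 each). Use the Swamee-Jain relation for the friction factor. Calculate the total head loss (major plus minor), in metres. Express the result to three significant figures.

H_L ≈ 36.9 m

V = 4Q/(πD²) = 2.517 m/s; V²/2g = 0.3230 m
Re = 4.78×10^5, ε/D = 0.00381 → f = 0.02835 (Swamee-Jain)
Major: h_f = f(L/D)·V²/2g = 0.02835·3226·0.3230 = 29.54 m
Minor: ΣK = 22.8; h_m = ΣK·V²/2g = 7.354 m
Total H_L = 29.54 + 7.354 = 36.90 m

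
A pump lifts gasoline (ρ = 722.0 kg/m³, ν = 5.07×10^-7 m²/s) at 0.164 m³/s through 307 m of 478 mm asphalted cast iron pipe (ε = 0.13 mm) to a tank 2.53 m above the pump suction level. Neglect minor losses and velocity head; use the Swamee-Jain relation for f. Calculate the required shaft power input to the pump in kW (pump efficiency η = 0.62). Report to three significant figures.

V = 4Q/(πD²) = 0.9139 m/s; Re = 8.62×10^5; ε/D = 2.72×10^-4; f = 0.01561
h_f = f(L/D)V²/2g = 0.4269 m
Total head H = z + h_f = 2.53 + 0.4269 = 2.957 m
P_hyd = ρgQH = 722.0·9.81·0.164·2.957 = 3.435 kW
P_shaft = P_hyd/η = 3.435/0.62 = 5.540 kW

P_shaft ≈ 5.54 kW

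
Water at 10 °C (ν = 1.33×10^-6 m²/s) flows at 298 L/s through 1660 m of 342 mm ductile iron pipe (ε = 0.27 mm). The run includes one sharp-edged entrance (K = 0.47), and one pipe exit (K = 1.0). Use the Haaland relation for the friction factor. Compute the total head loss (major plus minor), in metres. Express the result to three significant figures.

H_L ≈ 50.2 m

V = 4Q/(πD²) = 3.244 m/s; V²/2g = 0.5364 m
Re = 8.34×10^5, ε/D = 7.89×10^-4 → f = 0.01897 (Haaland)
Major: h_f = f(L/D)·V²/2g = 0.01897·4854·0.5364 = 49.38 m
Minor: ΣK = 1.47; h_m = ΣK·V²/2g = 0.7884 m
Total H_L = 49.38 + 0.7884 = 50.17 m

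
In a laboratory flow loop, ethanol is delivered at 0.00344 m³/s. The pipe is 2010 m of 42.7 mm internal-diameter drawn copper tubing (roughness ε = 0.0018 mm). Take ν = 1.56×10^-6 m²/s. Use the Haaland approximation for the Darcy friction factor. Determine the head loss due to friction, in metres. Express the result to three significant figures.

V = 4Q/(πD²) = 4·0.00344/(π·0.0427²) = 2.402 m/s
Re = VD/ν = 2.402·0.0427/1.56×10^-6 = 6.58×10^4 → turbulent
ε/D = 0.0018/42.7 = 4.22×10^-5
Haaland: f = 0.01962
h_f = f(L/D)V²/(2g) = 0.01962·(2010/0.0427)·2.402²/(2·9.81) = 271.7 m

h_f ≈ 272 m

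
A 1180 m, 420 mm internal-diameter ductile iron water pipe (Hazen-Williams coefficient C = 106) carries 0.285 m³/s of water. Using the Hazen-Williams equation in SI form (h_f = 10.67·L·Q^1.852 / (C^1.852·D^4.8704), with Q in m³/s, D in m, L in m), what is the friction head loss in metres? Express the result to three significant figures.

h_f = 10.67·1180·0.285^1.852 / (106^1.852·0.420^4.8704) = 14.94 m

h_f ≈ 14.9 m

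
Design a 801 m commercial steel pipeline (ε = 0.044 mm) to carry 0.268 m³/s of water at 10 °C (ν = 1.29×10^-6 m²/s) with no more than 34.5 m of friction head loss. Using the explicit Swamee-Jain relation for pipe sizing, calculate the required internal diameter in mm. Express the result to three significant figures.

D ≈ 291 mm

Swamee-Jain (Type III): D = 0.66·[ε^1.25·(LQ²/(gh_f))^4.75 + ν·Q^9.4·(L/(gh_f))^5.2]^0.04
LQ²/(gh_f) = 0.1700; L/(gh_f) = 2.367
Term 1 = ε^1.25·(…)^4.75 = 7.92×10^-10; Term 2 = ν·Q^9.4·(…)^5.2 = 4.79×10^-10
D = 0.66·(7.92×10^-10 + 4.79×10^-10)^0.04 = 0.2909 m = 291 mm
Check: V = 4.03 m/s, Re = 9.09×10^5, f = 0.01429, h_f = 32.6 m ≈ 34.5 m ✓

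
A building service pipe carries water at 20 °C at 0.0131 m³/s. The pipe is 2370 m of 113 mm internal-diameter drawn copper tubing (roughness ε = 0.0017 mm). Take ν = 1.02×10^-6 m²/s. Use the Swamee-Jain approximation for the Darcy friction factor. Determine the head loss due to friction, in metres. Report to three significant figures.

V = 4Q/(πD²) = 4·0.0131/(π·0.113²) = 1.306 m/s
Re = VD/ν = 1.306·0.113/1.02×10^-6 = 1.45×10^5 → turbulent
ε/D = 0.0017/113 = 1.50×10^-5
Swamee-Jain: f = 0.01667
h_f = f(L/D)V²/(2g) = 0.01667·(2370/0.113)·1.306²/(2·9.81) = 30.41 m

h_f ≈ 30.4 m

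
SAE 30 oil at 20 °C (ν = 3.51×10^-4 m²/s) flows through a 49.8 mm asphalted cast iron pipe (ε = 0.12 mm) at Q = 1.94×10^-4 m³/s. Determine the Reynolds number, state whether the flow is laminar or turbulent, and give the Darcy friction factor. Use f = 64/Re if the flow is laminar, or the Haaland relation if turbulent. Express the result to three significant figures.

Re ≈ 14.1; laminar; f = 64/Re ≈ 4.53

V = 4Q/(πD²) = 0.09960 m/s
Re = VD/ν = 0.09960·0.0498/3.51×10^-4 = 14.1
Re < 2300 → laminar → f = 64/Re = 4.529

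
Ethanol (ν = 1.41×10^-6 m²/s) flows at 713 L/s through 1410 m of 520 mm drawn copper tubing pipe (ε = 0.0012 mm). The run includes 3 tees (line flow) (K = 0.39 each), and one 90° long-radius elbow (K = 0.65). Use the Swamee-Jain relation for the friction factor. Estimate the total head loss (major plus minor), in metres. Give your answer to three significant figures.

V = 4Q/(πD²) = 3.357 m/s; V²/2g = 0.5745 m
Re = 1.24×10^6, ε/D = 2.31×10^-6 → f = 0.01127 (Swamee-Jain)
Major: h_f = f(L/D)·V²/2g = 0.01127·2712·0.5745 = 17.55 m
Minor: ΣK = 1.82; h_m = ΣK·V²/2g = 1.046 m
Total H_L = 17.55 + 1.046 = 18.60 m

H_L ≈ 18.6 m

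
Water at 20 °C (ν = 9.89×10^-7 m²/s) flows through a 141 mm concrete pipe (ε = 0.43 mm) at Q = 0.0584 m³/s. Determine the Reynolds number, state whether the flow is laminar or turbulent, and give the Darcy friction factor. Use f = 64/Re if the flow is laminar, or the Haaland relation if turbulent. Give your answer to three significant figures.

V = 4Q/(πD²) = 3.740 m/s
Re = VD/ν = 3.740·0.141/9.89×10^-7 = 5.33×10^5
Re > 4000 → turbulent; ε/D = 0.00305
Haaland: f = 0.02657

Re ≈ 5.33×10^5; turbulent; f ≈ 0.0266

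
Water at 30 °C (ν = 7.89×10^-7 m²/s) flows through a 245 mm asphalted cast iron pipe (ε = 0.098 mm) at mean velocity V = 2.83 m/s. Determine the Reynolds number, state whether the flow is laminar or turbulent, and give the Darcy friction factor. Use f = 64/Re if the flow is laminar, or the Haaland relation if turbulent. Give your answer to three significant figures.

Re ≈ 8.79×10^5; turbulent; f ≈ 0.0165

Re = VD/ν = 2.830·0.245/7.89×10^-7 = 8.79×10^5
Re > 4000 → turbulent; ε/D = 4.00×10^-4
Haaland: f = 0.01651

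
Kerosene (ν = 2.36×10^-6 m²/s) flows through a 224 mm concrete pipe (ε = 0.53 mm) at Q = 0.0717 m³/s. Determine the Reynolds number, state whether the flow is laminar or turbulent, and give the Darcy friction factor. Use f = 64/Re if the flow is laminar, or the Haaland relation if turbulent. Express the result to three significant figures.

V = 4Q/(πD²) = 1.819 m/s
Re = VD/ν = 1.819·0.224/2.36×10^-6 = 1.73×10^5
Re > 4000 → turbulent; ε/D = 0.00237
Haaland: f = 0.02536

Re ≈ 1.73×10^5; turbulent; f ≈ 0.0254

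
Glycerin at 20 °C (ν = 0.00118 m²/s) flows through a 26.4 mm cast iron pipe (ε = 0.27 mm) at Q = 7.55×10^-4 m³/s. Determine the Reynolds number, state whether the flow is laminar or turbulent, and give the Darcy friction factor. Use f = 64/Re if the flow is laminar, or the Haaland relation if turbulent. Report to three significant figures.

V = 4Q/(πD²) = 1.379 m/s
Re = VD/ν = 1.379·0.0264/0.00118 = 30.9
Re < 2300 → laminar → f = 64/Re = 2.074

Re ≈ 30.9; laminar; f = 64/Re ≈ 2.07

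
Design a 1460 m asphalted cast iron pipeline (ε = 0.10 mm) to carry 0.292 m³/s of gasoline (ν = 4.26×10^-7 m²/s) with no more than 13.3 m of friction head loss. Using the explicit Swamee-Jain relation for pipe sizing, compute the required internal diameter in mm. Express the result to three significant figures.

D ≈ 415 mm

Swamee-Jain (Type III): D = 0.66·[ε^1.25·(LQ²/(gh_f))^4.75 + ν·Q^9.4·(L/(gh_f))^5.2]^0.04
LQ²/(gh_f) = 0.9541; L/(gh_f) = 11.19
Term 1 = ε^1.25·(…)^4.75 = 8.00×10^-6; Term 2 = ν·Q^9.4·(…)^5.2 = 1.14×10^-6
D = 0.66·(8.00×10^-6 + 1.14×10^-6)^0.04 = 0.4149 m = 415 mm
Check: V = 2.16 m/s, Re = 2.10×10^6, f = 0.01477, h_f = 12.3 m ≈ 13.3 m ✓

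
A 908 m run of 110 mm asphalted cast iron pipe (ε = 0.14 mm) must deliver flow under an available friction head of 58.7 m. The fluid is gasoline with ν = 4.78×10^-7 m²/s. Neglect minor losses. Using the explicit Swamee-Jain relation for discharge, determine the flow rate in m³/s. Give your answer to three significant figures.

Q ≈ 0.0243 m³/s

Swamee-Jain (Type II): Q = -0.965·√(gD⁵h_f/L)·ln[ε/(3.7D) + √(3.17ν²L/(gD³h_f))]
√(gD⁵h_f/L) = √(9.81·0.110⁵·58.7/908) = 0.003196
ε/(3.7D) = 3.44×10^-4; √(3.17ν²L/(gD³h_f)) = 2.93×10^-5
Q = -0.965·0.003196·ln(3.733×10^-4) = 0.02434 m³/s
Check: V = 2.56 m/s, Re = 5.89×10^5, f = 0.02138, h_f = 59.0 m ≈ 58.7 m ✓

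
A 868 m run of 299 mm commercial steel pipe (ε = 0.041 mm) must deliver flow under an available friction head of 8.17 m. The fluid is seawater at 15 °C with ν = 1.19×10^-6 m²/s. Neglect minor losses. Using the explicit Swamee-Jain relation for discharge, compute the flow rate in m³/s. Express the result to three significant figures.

Swamee-Jain (Type II): Q = -0.965·√(gD⁵h_f/L)·ln[ε/(3.7D) + √(3.17ν²L/(gD³h_f))]
√(gD⁵h_f/L) = √(9.81·0.299⁵·8.17/868) = 0.01485
ε/(3.7D) = 3.71×10^-5; √(3.17ν²L/(gD³h_f)) = 4.26×10^-5
Q = -0.965·0.01485·ln(7.971×10^-5) = 0.1353 m³/s
Check: V = 1.93 m/s, Re = 4.84×10^5, f = 0.01493, h_f = 8.20 m ≈ 8.17 m ✓

Q ≈ 0.135 m³/s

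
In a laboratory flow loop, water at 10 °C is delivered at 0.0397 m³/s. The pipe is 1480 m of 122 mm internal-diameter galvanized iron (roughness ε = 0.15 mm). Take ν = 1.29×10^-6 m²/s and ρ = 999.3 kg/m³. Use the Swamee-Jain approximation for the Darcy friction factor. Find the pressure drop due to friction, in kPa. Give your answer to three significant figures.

V = 4Q/(πD²) = 4·0.0397/(π·0.122²) = 3.396 m/s
Re = VD/ν = 3.396·0.122/1.29×10^-6 = 3.21×10^5 → turbulent
ε/D = 0.15/122 = 0.00123
Swamee-Jain: f = 0.02159
h_f = f(L/D)V²/(2g) = 0.02159·(1480/0.122)·3.396²/(2·9.81) = 154.0 m
Δp = ρg·h_f = 999.3·9.81·154.0 = 1510 kPa

Δp ≈ 1510 kPa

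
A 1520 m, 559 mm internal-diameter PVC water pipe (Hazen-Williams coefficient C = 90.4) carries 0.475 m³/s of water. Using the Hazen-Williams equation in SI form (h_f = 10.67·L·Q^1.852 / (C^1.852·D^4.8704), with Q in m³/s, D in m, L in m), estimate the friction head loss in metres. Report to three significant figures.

h_f ≈ 16.5 m

h_f = 10.67·1520·0.475^1.852 / (90.4^1.852·0.559^4.8704) = 16.54 m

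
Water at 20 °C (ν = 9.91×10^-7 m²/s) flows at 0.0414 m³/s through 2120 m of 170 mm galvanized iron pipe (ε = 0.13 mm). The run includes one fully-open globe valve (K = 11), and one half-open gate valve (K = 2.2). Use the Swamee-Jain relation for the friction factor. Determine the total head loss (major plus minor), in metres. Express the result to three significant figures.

H_L ≈ 43.8 m

V = 4Q/(πD²) = 1.824 m/s; V²/2g = 0.1696 m
Re = 3.13×10^5, ε/D = 7.65×10^-4 → f = 0.01966 (Swamee-Jain)
Major: h_f = f(L/D)·V²/2g = 0.01966·12471·0.1696 = 41.57 m
Minor: ΣK = 13.2; h_m = ΣK·V²/2g = 2.238 m
Total H_L = 41.57 + 2.238 = 43.81 m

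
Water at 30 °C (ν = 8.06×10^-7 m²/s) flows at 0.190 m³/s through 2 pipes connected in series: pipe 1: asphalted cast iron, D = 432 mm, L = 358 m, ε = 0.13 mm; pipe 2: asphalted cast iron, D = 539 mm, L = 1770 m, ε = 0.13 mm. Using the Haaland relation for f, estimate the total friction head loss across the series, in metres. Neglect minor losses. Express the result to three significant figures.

Pipe 1: V = 1.296 m/s, Re = 6.95×10^5, ε/D = 3.01×10^-4, f = 0.01586, h_1 = f(L/D)V²/2g = 1.126 m
Pipe 2: V = 0.8327 m/s, Re = 5.57×10^5, ε/D = 2.41×10^-4, f = 0.01554, h_2 = f(L/D)V²/2g = 1.804 m
Series → Q common, losses add: H = Σh = 2.929 m

H ≈ 2.93 m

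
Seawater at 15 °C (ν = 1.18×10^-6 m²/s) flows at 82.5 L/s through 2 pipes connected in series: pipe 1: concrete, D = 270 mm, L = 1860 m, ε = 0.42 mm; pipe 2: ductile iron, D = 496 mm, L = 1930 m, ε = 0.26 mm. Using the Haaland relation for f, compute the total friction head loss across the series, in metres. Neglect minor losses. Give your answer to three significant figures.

H ≈ 17.1 m

Pipe 1: V = 1.441 m/s, Re = 3.30×10^5, ε/D = 0.00156, f = 0.02255, h_1 = f(L/D)V²/2g = 16.44 m
Pipe 2: V = 0.4270 m/s, Re = 1.79×10^5, ε/D = 5.24×10^-4, f = 0.01894, h_2 = f(L/D)V²/2g = 0.6848 m
Series → Q common, losses add: H = Σh = 17.12 m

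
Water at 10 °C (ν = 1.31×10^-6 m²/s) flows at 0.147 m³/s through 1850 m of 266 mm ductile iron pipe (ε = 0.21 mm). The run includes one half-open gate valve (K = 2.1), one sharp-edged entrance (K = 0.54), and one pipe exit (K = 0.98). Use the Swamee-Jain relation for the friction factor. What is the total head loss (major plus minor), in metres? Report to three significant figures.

H_L ≈ 49.2 m

V = 4Q/(πD²) = 2.645 m/s; V²/2g = 0.3566 m
Re = 5.37×10^5, ε/D = 7.89×10^-4 → f = 0.01933 (Swamee-Jain)
Major: h_f = f(L/D)·V²/2g = 0.01933·6955·0.3566 = 47.95 m
Minor: ΣK = 3.62; h_m = ΣK·V²/2g = 1.291 m
Total H_L = 47.95 + 1.291 = 49.24 m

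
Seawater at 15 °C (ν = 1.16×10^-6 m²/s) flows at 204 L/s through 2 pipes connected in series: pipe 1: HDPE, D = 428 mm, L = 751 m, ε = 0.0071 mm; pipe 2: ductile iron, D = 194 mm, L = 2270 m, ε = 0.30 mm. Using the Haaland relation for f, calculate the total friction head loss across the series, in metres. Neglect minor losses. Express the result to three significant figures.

Pipe 1: V = 1.418 m/s, Re = 5.23×10^5, ε/D = 1.66×10^-5, f = 0.01316, h_1 = f(L/D)V²/2g = 2.366 m
Pipe 2: V = 6.901 m/s, Re = 1.15×10^6, ε/D = 0.00155, f = 0.02211, h_2 = f(L/D)V²/2g = 628.1 m
Series → Q common, losses add: H = Σh = 630.4 m

H ≈ 630 m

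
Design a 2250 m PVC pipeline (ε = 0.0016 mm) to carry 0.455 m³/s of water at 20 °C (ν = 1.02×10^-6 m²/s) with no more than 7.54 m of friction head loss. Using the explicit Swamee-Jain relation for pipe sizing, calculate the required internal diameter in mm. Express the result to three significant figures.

Swamee-Jain (Type III): D = 0.66·[ε^1.25·(LQ²/(gh_f))^4.75 + ν·Q^9.4·(L/(gh_f))^5.2]^0.04
LQ²/(gh_f) = 6.297; L/(gh_f) = 30.42
Term 1 = ε^1.25·(…)^4.75 = 3.56×10^-4; Term 2 = ν·Q^9.4·(…)^5.2 = 0.0321
D = 0.66·(3.56×10^-4 + 0.0321)^0.04 = 0.5754 m = 575 mm
Check: V = 1.75 m/s, Re = 9.87×10^5, f = 0.01170, h_f = 7.14 m ≈ 7.54 m ✓

D ≈ 575 mm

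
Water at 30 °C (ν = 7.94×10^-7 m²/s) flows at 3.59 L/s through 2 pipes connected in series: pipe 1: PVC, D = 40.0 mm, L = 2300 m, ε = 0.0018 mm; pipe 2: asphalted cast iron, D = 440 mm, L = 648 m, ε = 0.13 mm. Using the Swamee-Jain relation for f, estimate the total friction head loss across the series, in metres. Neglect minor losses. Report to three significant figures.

H ≈ 405 m

Pipe 1: V = 2.857 m/s, Re = 1.44×10^5, ε/D = 4.50×10^-5, f = 0.01691, h_1 = f(L/D)V²/2g = 404.5 m
Pipe 2: V = 0.02361 m/s, Re = 1.31×10^4, ε/D = 2.95×10^-4, f = 0.02939, h_2 = f(L/D)V²/2g = 0.001230 m
Series → Q common, losses add: H = Σh = 404.5 m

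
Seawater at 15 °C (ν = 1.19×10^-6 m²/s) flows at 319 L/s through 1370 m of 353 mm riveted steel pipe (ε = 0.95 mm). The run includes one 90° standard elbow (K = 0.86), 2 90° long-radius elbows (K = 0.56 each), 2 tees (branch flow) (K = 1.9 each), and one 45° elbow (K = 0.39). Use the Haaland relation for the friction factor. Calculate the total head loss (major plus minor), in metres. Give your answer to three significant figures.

V = 4Q/(πD²) = 3.260 m/s; V²/2g = 0.5415 m
Re = 9.67×10^5, ε/D = 0.00269 → f = 0.02557 (Haaland)
Major: h_f = f(L/D)·V²/2g = 0.02557·3881·0.5415 = 53.74 m
Minor: ΣK = 6.17; h_m = ΣK·V²/2g = 3.341 m
Total H_L = 53.74 + 3.341 = 57.08 m

H_L ≈ 57.1 m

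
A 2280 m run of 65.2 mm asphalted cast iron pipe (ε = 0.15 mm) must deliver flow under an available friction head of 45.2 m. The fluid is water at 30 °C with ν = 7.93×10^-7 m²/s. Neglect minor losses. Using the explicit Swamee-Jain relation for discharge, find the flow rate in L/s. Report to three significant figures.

Q ≈ 3.29 L/s

Swamee-Jain (Type II): Q = -0.965·√(gD⁵h_f/L)·ln[ε/(3.7D) + √(3.17ν²L/(gD³h_f))]
√(gD⁵h_f/L) = √(9.81·0.0652⁵·45.2/2280) = 4.787×10^-4
ε/(3.7D) = 6.22×10^-4; √(3.17ν²L/(gD³h_f)) = 1.92×10^-4
Q = -0.965·4.787×10^-4·ln(8.141×10^-4) = 0.003286 m³/s
Check: V = 0.984 m/s, Re = 8.09×10^4, f = 0.02644, h_f = 45.6 m ≈ 45.2 m ✓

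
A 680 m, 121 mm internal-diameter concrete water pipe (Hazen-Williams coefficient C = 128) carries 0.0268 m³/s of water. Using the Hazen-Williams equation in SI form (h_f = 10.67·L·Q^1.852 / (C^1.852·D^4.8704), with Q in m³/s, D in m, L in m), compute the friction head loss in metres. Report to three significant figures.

h_f = 10.67·680·0.0268^1.852 / (128^1.852·0.121^4.8704) = 32.68 m

h_f ≈ 32.7 m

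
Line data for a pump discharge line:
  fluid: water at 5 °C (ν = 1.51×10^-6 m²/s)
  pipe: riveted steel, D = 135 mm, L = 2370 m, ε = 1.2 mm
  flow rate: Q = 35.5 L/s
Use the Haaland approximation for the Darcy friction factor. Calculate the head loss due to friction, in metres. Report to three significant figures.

V = 4Q/(πD²) = 4·0.0355/(π·0.135²) = 2.480 m/s
Re = VD/ν = 2.480·0.135/1.51×10^-6 = 2.22×10^5 → turbulent
ε/D = 1.2/135 = 0.00889
Haaland: f = 0.03678
h_f = f(L/D)V²/(2g) = 0.03678·(2370/0.135)·2.480²/(2·9.81) = 202.4 m

h_f ≈ 202 m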